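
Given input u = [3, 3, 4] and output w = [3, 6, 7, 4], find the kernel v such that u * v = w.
Output length 4 = len(u) + len(v) - 1 ⇒ len(v) = 2. Solve v forward using v[k] = (w[k] - Σ_{i≥1} u[i]·v[k-i]) / u[0]: v[0] = w[0] / u[0] = 3 / 3 = 1; v[1] = (w[1] - 3×1) / u[0] = (6 - 3×1) / 3 = 1. So v = [1, 1]. Forward-check [3, 3, 4] * [1, 1]: w[0] = 3×1 = 3; w[1] = 3×1 + 3×1 = 6; w[2] = 3×1 + 4×1 = 7; w[3] = 4×1 = 4 → [3, 6, 7, 4] ✓

[1, 1]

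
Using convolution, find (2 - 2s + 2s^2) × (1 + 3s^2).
Ascending coefficients: a = [2, -2, 2], b = [1, 0, 3]. c[0] = 2×1 = 2; c[1] = 2×0 + -2×1 = -2; c[2] = 2×3 + -2×0 + 2×1 = 8; c[3] = -2×3 + 2×0 = -6; c[4] = 2×3 = 6. Result coefficients: [2, -2, 8, -6, 6] → 2 - 2s + 8s^2 - 6s^3 + 6s^4

2 - 2s + 8s^2 - 6s^3 + 6s^4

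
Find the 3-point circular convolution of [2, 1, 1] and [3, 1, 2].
Use y[k] = Σ_j f[j]·g[(k-j) mod 3]. y[0] = 2×3 + 1×2 + 1×1 = 9; y[1] = 2×1 + 1×3 + 1×2 = 7; y[2] = 2×2 + 1×1 + 1×3 = 8. Result: [9, 7, 8]

[9, 7, 8]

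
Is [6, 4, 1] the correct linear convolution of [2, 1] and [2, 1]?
Recompute linear convolution of [2, 1] and [2, 1]: y[0] = 2×2 = 4; y[1] = 2×1 + 1×2 = 4; y[2] = 1×1 = 1 → [4, 4, 1]. Compare to given [6, 4, 1]: they differ at index 0: given 6, correct 4, so answer: No

No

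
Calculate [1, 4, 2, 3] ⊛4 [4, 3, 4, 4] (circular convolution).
Use y[k] = Σ_j u[j]·v[(k-j) mod 4]. y[0] = 1×4 + 4×4 + 2×4 + 3×3 = 37; y[1] = 1×3 + 4×4 + 2×4 + 3×4 = 39; y[2] = 1×4 + 4×3 + 2×4 + 3×4 = 36; y[3] = 1×4 + 4×4 + 2×3 + 3×4 = 38. Result: [37, 39, 36, 38]

[37, 39, 36, 38]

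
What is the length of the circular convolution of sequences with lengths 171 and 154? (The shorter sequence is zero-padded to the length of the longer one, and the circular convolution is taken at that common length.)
Circular convolution (zero-padding the shorter input) has length max(m, n) = max(171, 154) = 171

171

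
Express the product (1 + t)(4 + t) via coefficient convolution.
Ascending coefficients: a = [1, 1], b = [4, 1]. c[0] = 1×4 = 4; c[1] = 1×1 + 1×4 = 5; c[2] = 1×1 = 1. Result coefficients: [4, 5, 1] → 4 + 5t + t^2

4 + 5t + t^2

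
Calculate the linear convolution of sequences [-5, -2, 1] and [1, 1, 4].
y[0] = -5×1 = -5; y[1] = -5×1 + -2×1 = -7; y[2] = -5×4 + -2×1 + 1×1 = -21; y[3] = -2×4 + 1×1 = -7; y[4] = 1×4 = 4

[-5, -7, -21, -7, 4]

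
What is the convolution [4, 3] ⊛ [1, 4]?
y[0] = 4×1 = 4; y[1] = 4×4 + 3×1 = 19; y[2] = 3×4 = 12

[4, 19, 12]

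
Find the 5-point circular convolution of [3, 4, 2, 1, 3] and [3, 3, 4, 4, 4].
Use y[k] = Σ_j x[j]·h[(k-j) mod 5]. y[0] = 3×3 + 4×4 + 2×4 + 1×4 + 3×3 = 46; y[1] = 3×3 + 4×3 + 2×4 + 1×4 + 3×4 = 45; y[2] = 3×4 + 4×3 + 2×3 + 1×4 + 3×4 = 46; y[3] = 3×4 + 4×4 + 2×3 + 1×3 + 3×4 = 49; y[4] = 3×4 + 4×4 + 2×4 + 1×3 + 3×3 = 48. Result: [46, 45, 46, 49, 48]

[46, 45, 46, 49, 48]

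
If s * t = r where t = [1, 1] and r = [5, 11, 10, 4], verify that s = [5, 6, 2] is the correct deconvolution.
Forward-compute [5, 6, 2] * [1, 1]: r[0] = 5×1 = 5; r[1] = 5×1 + 6×1 = 11; r[2] = 6×1 + 2×1 = 8; r[3] = 2×1 = 2 → [5, 11, 8, 2]. Does not match given r = [5, 11, 10, 4].

Not verified. [5, 6, 2] * [1, 1] = [5, 11, 8, 2], which differs from [5, 11, 10, 4] at index 2.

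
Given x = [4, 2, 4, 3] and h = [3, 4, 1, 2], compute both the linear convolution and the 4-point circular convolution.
Linear: y_lin[0] = 4×3 = 12; y_lin[1] = 4×4 + 2×3 = 22; y_lin[2] = 4×1 + 2×4 + 4×3 = 24; y_lin[3] = 4×2 + 2×1 + 4×4 + 3×3 = 35; y_lin[4] = 2×2 + 4×1 + 3×4 = 20; y_lin[5] = 4×2 + 3×1 = 11; y_lin[6] = 3×2 = 6 → [12, 22, 24, 35, 20, 11, 6]. Circular (length 4): y[0] = 4×3 + 2×2 + 4×1 + 3×4 = 32; y[1] = 4×4 + 2×3 + 4×2 + 3×1 = 33; y[2] = 4×1 + 2×4 + 4×3 + 3×2 = 30; y[3] = 4×2 + 2×1 + 4×4 + 3×3 = 35 → [32, 33, 30, 35]

Linear: [12, 22, 24, 35, 20, 11, 6], Circular: [32, 33, 30, 35]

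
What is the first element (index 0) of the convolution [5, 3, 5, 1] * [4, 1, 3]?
Use y[k] = Σ_i a[i]·b[k-i] at k=0. y[0] = 5×4 = 20

20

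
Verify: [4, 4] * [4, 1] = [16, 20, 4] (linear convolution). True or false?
Recompute linear convolution of [4, 4] and [4, 1]: y[0] = 4×4 = 16; y[1] = 4×1 + 4×4 = 20; y[2] = 4×1 = 4 → [16, 20, 4]. Given [16, 20, 4] matches, so answer: Yes

Yes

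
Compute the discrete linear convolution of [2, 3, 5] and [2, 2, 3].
y[0] = 2×2 = 4; y[1] = 2×2 + 3×2 = 10; y[2] = 2×3 + 3×2 + 5×2 = 22; y[3] = 3×3 + 5×2 = 19; y[4] = 5×3 = 15

[4, 10, 22, 19, 15]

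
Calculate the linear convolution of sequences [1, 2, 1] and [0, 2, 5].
y[0] = 1×0 = 0; y[1] = 1×2 + 2×0 = 2; y[2] = 1×5 + 2×2 + 1×0 = 9; y[3] = 2×5 + 1×2 = 12; y[4] = 1×5 = 5

[0, 2, 9, 12, 5]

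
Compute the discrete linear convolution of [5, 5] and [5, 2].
y[0] = 5×5 = 25; y[1] = 5×2 + 5×5 = 35; y[2] = 5×2 = 10

[25, 35, 10]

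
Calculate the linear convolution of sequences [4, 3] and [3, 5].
y[0] = 4×3 = 12; y[1] = 4×5 + 3×3 = 29; y[2] = 3×5 = 15

[12, 29, 15]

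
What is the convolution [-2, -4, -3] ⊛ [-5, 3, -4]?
y[0] = -2×-5 = 10; y[1] = -2×3 + -4×-5 = 14; y[2] = -2×-4 + -4×3 + -3×-5 = 11; y[3] = -4×-4 + -3×3 = 7; y[4] = -3×-4 = 12

[10, 14, 11, 7, 12]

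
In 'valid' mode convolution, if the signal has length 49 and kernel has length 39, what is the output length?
'Valid' mode counts only positions where the kernel fully overlaps the signal: m - n + 1 = 49 - 39 + 1 = 11

11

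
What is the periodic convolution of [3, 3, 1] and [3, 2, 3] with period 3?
Use y[k] = Σ_j s[j]·t[(k-j) mod 3]. y[0] = 3×3 + 3×3 + 1×2 = 20; y[1] = 3×2 + 3×3 + 1×3 = 18; y[2] = 3×3 + 3×2 + 1×3 = 18. Result: [20, 18, 18]

[20, 18, 18]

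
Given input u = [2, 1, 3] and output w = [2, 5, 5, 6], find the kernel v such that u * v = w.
Output length 4 = len(u) + len(v) - 1 ⇒ len(v) = 2. Solve v forward using v[k] = (w[k] - Σ_{i≥1} u[i]·v[k-i]) / u[0]: v[0] = w[0] / u[0] = 2 / 2 = 1; v[1] = (w[1] - 1×1) / u[0] = (5 - 1×1) / 2 = 2. So v = [1, 2]. Forward-check [2, 1, 3] * [1, 2]: w[0] = 2×1 = 2; w[1] = 2×2 + 1×1 = 5; w[2] = 1×2 + 3×1 = 5; w[3] = 3×2 = 6 → [2, 5, 5, 6] ✓

[1, 2]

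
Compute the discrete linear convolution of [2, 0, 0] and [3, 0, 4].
y[0] = 2×3 = 6; y[1] = 2×0 + 0×3 = 0; y[2] = 2×4 + 0×0 + 0×3 = 8; y[3] = 0×4 + 0×0 = 0; y[4] = 0×4 = 0

[6, 0, 8, 0, 0]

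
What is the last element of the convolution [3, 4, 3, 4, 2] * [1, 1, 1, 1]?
Use y[k] = Σ_i a[i]·b[k-i] at k=7. y[7] = 2×1 = 2

2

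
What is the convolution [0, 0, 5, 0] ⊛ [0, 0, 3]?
y[0] = 0×0 = 0; y[1] = 0×0 + 0×0 = 0; y[2] = 0×3 + 0×0 + 5×0 = 0; y[3] = 0×3 + 5×0 + 0×0 = 0; y[4] = 5×3 + 0×0 = 15; y[5] = 0×3 = 0

[0, 0, 0, 0, 15, 0]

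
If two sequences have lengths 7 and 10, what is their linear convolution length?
Linear/full convolution length: m + n - 1 = 7 + 10 - 1 = 16

16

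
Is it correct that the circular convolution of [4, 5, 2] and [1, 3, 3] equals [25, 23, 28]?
Recompute circular convolution of [4, 5, 2] and [1, 3, 3]: y[0] = 4×1 + 5×3 + 2×3 = 25; y[1] = 4×3 + 5×1 + 2×3 = 23; y[2] = 4×3 + 5×3 + 2×1 = 29 → [25, 23, 29]. Compare to given [25, 23, 28]: they differ at index 2: given 28, correct 29, so answer: No

No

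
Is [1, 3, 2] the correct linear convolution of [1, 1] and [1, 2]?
Recompute linear convolution of [1, 1] and [1, 2]: y[0] = 1×1 = 1; y[1] = 1×2 + 1×1 = 3; y[2] = 1×2 = 2 → [1, 3, 2]. Given [1, 3, 2] matches, so answer: Yes

Yes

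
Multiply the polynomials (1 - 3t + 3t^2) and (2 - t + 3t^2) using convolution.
Ascending coefficients: a = [1, -3, 3], b = [2, -1, 3]. c[0] = 1×2 = 2; c[1] = 1×-1 + -3×2 = -7; c[2] = 1×3 + -3×-1 + 3×2 = 12; c[3] = -3×3 + 3×-1 = -12; c[4] = 3×3 = 9. Result coefficients: [2, -7, 12, -12, 9] → 2 - 7t + 12t^2 - 12t^3 + 9t^4

2 - 7t + 12t^2 - 12t^3 + 9t^4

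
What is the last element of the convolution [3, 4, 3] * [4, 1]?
Use y[k] = Σ_i a[i]·b[k-i] at k=3. y[3] = 3×1 = 3

3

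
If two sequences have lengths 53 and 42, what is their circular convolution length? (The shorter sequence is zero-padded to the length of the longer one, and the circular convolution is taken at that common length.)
Circular convolution (zero-padding the shorter input) has length max(m, n) = max(53, 42) = 53

53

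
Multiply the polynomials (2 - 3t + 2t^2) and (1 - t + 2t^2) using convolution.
Ascending coefficients: a = [2, -3, 2], b = [1, -1, 2]. c[0] = 2×1 = 2; c[1] = 2×-1 + -3×1 = -5; c[2] = 2×2 + -3×-1 + 2×1 = 9; c[3] = -3×2 + 2×-1 = -8; c[4] = 2×2 = 4. Result coefficients: [2, -5, 9, -8, 4] → 2 - 5t + 9t^2 - 8t^3 + 4t^4

2 - 5t + 9t^2 - 8t^3 + 4t^4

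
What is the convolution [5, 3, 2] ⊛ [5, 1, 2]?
y[0] = 5×5 = 25; y[1] = 5×1 + 3×5 = 20; y[2] = 5×2 + 3×1 + 2×5 = 23; y[3] = 3×2 + 2×1 = 8; y[4] = 2×2 = 4

[25, 20, 23, 8, 4]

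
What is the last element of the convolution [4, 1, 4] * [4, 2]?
Use y[k] = Σ_i a[i]·b[k-i] at k=3. y[3] = 4×2 = 8

8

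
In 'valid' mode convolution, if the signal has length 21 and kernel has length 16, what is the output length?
'Valid' mode counts only positions where the kernel fully overlaps the signal: m - n + 1 = 21 - 16 + 1 = 6

6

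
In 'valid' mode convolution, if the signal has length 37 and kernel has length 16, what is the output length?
'Valid' mode counts only positions where the kernel fully overlaps the signal: m - n + 1 = 37 - 16 + 1 = 22

22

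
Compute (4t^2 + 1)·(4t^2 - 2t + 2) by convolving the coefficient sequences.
Ascending coefficients: a = [1, 0, 4], b = [2, -2, 4]. c[0] = 1×2 = 2; c[1] = 1×-2 + 0×2 = -2; c[2] = 1×4 + 0×-2 + 4×2 = 12; c[3] = 0×4 + 4×-2 = -8; c[4] = 4×4 = 16. Result coefficients: [2, -2, 12, -8, 16] → 16t^4 - 8t^3 + 12t^2 - 2t + 2

16t^4 - 8t^3 + 12t^2 - 2t + 2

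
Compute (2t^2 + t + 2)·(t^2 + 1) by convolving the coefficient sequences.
Ascending coefficients: a = [2, 1, 2], b = [1, 0, 1]. c[0] = 2×1 = 2; c[1] = 2×0 + 1×1 = 1; c[2] = 2×1 + 1×0 + 2×1 = 4; c[3] = 1×1 + 2×0 = 1; c[4] = 2×1 = 2. Result coefficients: [2, 1, 4, 1, 2] → 2t^4 + t^3 + 4t^2 + t + 2

2t^4 + t^3 + 4t^2 + t + 2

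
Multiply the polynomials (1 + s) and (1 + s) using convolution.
Ascending coefficients: a = [1, 1], b = [1, 1]. c[0] = 1×1 = 1; c[1] = 1×1 + 1×1 = 2; c[2] = 1×1 = 1. Result coefficients: [1, 2, 1] → 1 + 2s + s^2

1 + 2s + s^2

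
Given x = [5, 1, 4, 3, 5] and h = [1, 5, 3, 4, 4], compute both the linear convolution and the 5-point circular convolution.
Linear: y_lin[0] = 5×1 = 5; y_lin[1] = 5×5 + 1×1 = 26; y_lin[2] = 5×3 + 1×5 + 4×1 = 24; y_lin[3] = 5×4 + 1×3 + 4×5 + 3×1 = 46; y_lin[4] = 5×4 + 1×4 + 4×3 + 3×5 + 5×1 = 56; y_lin[5] = 1×4 + 4×4 + 3×3 + 5×5 = 54; y_lin[6] = 4×4 + 3×4 + 5×3 = 43; y_lin[7] = 3×4 + 5×4 = 32; y_lin[8] = 5×4 = 20 → [5, 26, 24, 46, 56, 54, 43, 32, 20]. Circular (length 5): y[0] = 5×1 + 1×4 + 4×4 + 3×3 + 5×5 = 59; y[1] = 5×5 + 1×1 + 4×4 + 3×4 + 5×3 = 69; y[2] = 5×3 + 1×5 + 4×1 + 3×4 + 5×4 = 56; y[3] = 5×4 + 1×3 + 4×5 + 3×1 + 5×4 = 66; y[4] = 5×4 + 1×4 + 4×3 + 3×5 + 5×1 = 56 → [59, 69, 56, 66, 56]

Linear: [5, 26, 24, 46, 56, 54, 43, 32, 20], Circular: [59, 69, 56, 66, 56]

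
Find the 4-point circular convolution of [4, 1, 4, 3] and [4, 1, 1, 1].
Use y[k] = Σ_j s[j]·t[(k-j) mod 4]. y[0] = 4×4 + 1×1 + 4×1 + 3×1 = 24; y[1] = 4×1 + 1×4 + 4×1 + 3×1 = 15; y[2] = 4×1 + 1×1 + 4×4 + 3×1 = 24; y[3] = 4×1 + 1×1 + 4×1 + 3×4 = 21. Result: [24, 15, 24, 21]

[24, 15, 24, 21]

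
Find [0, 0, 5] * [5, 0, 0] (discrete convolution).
y[0] = 0×5 = 0; y[1] = 0×0 + 0×5 = 0; y[2] = 0×0 + 0×0 + 5×5 = 25; y[3] = 0×0 + 5×0 = 0; y[4] = 5×0 = 0

[0, 0, 25, 0, 0]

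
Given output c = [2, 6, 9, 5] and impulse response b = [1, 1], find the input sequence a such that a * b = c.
Deconvolve c=[2, 6, 9, 5] by b=[1, 1]. Since b[0]=1, solve forward: a[0] = c[0] / 1 = 2; a[1] = (c[1] - 2×1) / 1 = 4; a[2] = (c[2] - 4×1) / 1 = 5. So a = [2, 4, 5]. Check by forward convolution: c[0] = 2×1 = 2; c[1] = 2×1 + 4×1 = 6; c[2] = 4×1 + 5×1 = 9; c[3] = 5×1 = 5

[2, 4, 5]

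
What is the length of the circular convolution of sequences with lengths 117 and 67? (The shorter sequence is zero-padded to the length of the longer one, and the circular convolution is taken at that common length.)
Circular convolution (zero-padding the shorter input) has length max(m, n) = max(117, 67) = 117

117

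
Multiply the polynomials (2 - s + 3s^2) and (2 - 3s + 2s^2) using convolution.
Ascending coefficients: a = [2, -1, 3], b = [2, -3, 2]. c[0] = 2×2 = 4; c[1] = 2×-3 + -1×2 = -8; c[2] = 2×2 + -1×-3 + 3×2 = 13; c[3] = -1×2 + 3×-3 = -11; c[4] = 3×2 = 6. Result coefficients: [4, -8, 13, -11, 6] → 4 - 8s + 13s^2 - 11s^3 + 6s^4

4 - 8s + 13s^2 - 11s^3 + 6s^4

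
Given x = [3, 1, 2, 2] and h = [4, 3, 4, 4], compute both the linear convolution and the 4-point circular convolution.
Linear: y_lin[0] = 3×4 = 12; y_lin[1] = 3×3 + 1×4 = 13; y_lin[2] = 3×4 + 1×3 + 2×4 = 23; y_lin[3] = 3×4 + 1×4 + 2×3 + 2×4 = 30; y_lin[4] = 1×4 + 2×4 + 2×3 = 18; y_lin[5] = 2×4 + 2×4 = 16; y_lin[6] = 2×4 = 8 → [12, 13, 23, 30, 18, 16, 8]. Circular (length 4): y[0] = 3×4 + 1×4 + 2×4 + 2×3 = 30; y[1] = 3×3 + 1×4 + 2×4 + 2×4 = 29; y[2] = 3×4 + 1×3 + 2×4 + 2×4 = 31; y[3] = 3×4 + 1×4 + 2×3 + 2×4 = 30 → [30, 29, 31, 30]

Linear: [12, 13, 23, 30, 18, 16, 8], Circular: [30, 29, 31, 30]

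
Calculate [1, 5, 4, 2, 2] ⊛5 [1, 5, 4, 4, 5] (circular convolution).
Use y[k] = Σ_j s[j]·t[(k-j) mod 5]. y[0] = 1×1 + 5×5 + 4×4 + 2×4 + 2×5 = 60; y[1] = 1×5 + 5×1 + 4×5 + 2×4 + 2×4 = 46; y[2] = 1×4 + 5×5 + 4×1 + 2×5 + 2×4 = 51; y[3] = 1×4 + 5×4 + 4×5 + 2×1 + 2×5 = 56; y[4] = 1×5 + 5×4 + 4×4 + 2×5 + 2×1 = 53. Result: [60, 46, 51, 56, 53]

[60, 46, 51, 56, 53]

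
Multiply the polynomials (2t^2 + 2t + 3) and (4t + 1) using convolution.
Ascending coefficients: a = [3, 2, 2], b = [1, 4]. c[0] = 3×1 = 3; c[1] = 3×4 + 2×1 = 14; c[2] = 2×4 + 2×1 = 10; c[3] = 2×4 = 8. Result coefficients: [3, 14, 10, 8] → 8t^3 + 10t^2 + 14t + 3

8t^3 + 10t^2 + 14t + 3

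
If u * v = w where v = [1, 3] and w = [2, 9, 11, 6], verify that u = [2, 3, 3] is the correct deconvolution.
Forward-compute [2, 3, 3] * [1, 3]: w[0] = 2×1 = 2; w[1] = 2×3 + 3×1 = 9; w[2] = 3×3 + 3×1 = 12; w[3] = 3×3 = 9 → [2, 9, 12, 9]. Does not match given w = [2, 9, 11, 6].

Not verified. [2, 3, 3] * [1, 3] = [2, 9, 12, 9], which differs from [2, 9, 11, 6] at index 2.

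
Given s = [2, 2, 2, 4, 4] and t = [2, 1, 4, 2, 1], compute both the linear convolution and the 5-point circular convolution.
Linear: y_lin[0] = 2×2 = 4; y_lin[1] = 2×1 + 2×2 = 6; y_lin[2] = 2×4 + 2×1 + 2×2 = 14; y_lin[3] = 2×2 + 2×4 + 2×1 + 4×2 = 22; y_lin[4] = 2×1 + 2×2 + 2×4 + 4×1 + 4×2 = 26; y_lin[5] = 2×1 + 2×2 + 4×4 + 4×1 = 26; y_lin[6] = 2×1 + 4×2 + 4×4 = 26; y_lin[7] = 4×1 + 4×2 = 12; y_lin[8] = 4×1 = 4 → [4, 6, 14, 22, 26, 26, 26, 12, 4]. Circular (length 5): y[0] = 2×2 + 2×1 + 2×2 + 4×4 + 4×1 = 30; y[1] = 2×1 + 2×2 + 2×1 + 4×2 + 4×4 = 32; y[2] = 2×4 + 2×1 + 2×2 + 4×1 + 4×2 = 26; y[3] = 2×2 + 2×4 + 2×1 + 4×2 + 4×1 = 26; y[4] = 2×1 + 2×2 + 2×4 + 4×1 + 4×2 = 26 → [30, 32, 26, 26, 26]

Linear: [4, 6, 14, 22, 26, 26, 26, 12, 4], Circular: [30, 32, 26, 26, 26]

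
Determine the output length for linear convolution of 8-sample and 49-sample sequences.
Linear/full convolution length: m + n - 1 = 8 + 49 - 1 = 56

56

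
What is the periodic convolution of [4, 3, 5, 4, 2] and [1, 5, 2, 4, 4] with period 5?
Use y[k] = Σ_j a[j]·b[(k-j) mod 5]. y[0] = 4×1 + 3×4 + 5×4 + 4×2 + 2×5 = 54; y[1] = 4×5 + 3×1 + 5×4 + 4×4 + 2×2 = 63; y[2] = 4×2 + 3×5 + 5×1 + 4×4 + 2×4 = 52; y[3] = 4×4 + 3×2 + 5×5 + 4×1 + 2×4 = 59; y[4] = 4×4 + 3×4 + 5×2 + 4×5 + 2×1 = 60. Result: [54, 63, 52, 59, 60]

[54, 63, 52, 59, 60]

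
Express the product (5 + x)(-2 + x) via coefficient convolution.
Ascending coefficients: a = [5, 1], b = [-2, 1]. c[0] = 5×-2 = -10; c[1] = 5×1 + 1×-2 = 3; c[2] = 1×1 = 1. Result coefficients: [-10, 3, 1] → -10 + 3x + x^2

-10 + 3x + x^2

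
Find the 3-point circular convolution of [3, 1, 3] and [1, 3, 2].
Use y[k] = Σ_j s[j]·t[(k-j) mod 3]. y[0] = 3×1 + 1×2 + 3×3 = 14; y[1] = 3×3 + 1×1 + 3×2 = 16; y[2] = 3×2 + 1×3 + 3×1 = 12. Result: [14, 16, 12]

[14, 16, 12]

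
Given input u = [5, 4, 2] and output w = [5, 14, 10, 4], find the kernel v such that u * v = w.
Output length 4 = len(u) + len(v) - 1 ⇒ len(v) = 2. Solve v forward using v[k] = (w[k] - Σ_{i≥1} u[i]·v[k-i]) / u[0]: v[0] = w[0] / u[0] = 5 / 5 = 1; v[1] = (w[1] - 4×1) / u[0] = (14 - 4×1) / 5 = 2. So v = [1, 2]. Forward-check [5, 4, 2] * [1, 2]: w[0] = 5×1 = 5; w[1] = 5×2 + 4×1 = 14; w[2] = 4×2 + 2×1 = 10; w[3] = 2×2 = 4 → [5, 14, 10, 4] ✓

[1, 2]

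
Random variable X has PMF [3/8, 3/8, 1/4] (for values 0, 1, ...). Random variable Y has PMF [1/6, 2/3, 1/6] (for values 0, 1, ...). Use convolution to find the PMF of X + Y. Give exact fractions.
P(X+Y=k) = Σ_i P(X=i)·P(Y=k-i) — a convolution of [3/8, 3/8, 1/4] and [1/6, 2/3, 1/6]. P(X+Y=0) = (3/8)×(1/6) = 1/16; P(X+Y=1) = (3/8)×(2/3) + (3/8)×(1/6) = 1/4 + 1/16 = 5/16; P(X+Y=2) = (3/8)×(1/6) + (3/8)×(2/3) + (1/4)×(1/6) = 1/16 + 1/4 + 1/24 = 17/48; P(X+Y=3) = (3/8)×(1/6) + (1/4)×(2/3) = 1/16 + 1/6 = 11/48; P(X+Y=4) = (1/4)×(1/6) = 1/24. PMF: [1/16, 5/16, 17/48, 11/48, 1/24] (sums to 1 ✓)

[1/16, 5/16, 17/48, 11/48, 1/24]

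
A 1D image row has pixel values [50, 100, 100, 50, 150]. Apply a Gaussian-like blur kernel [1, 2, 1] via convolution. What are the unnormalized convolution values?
Convolve image row [50, 100, 100, 50, 150] with kernel [1, 2, 1]: y[0] = 50×1 = 50; y[1] = 50×2 + 100×1 = 200; y[2] = 50×1 + 100×2 + 100×1 = 350; y[3] = 100×1 + 100×2 + 50×1 = 350; y[4] = 100×1 + 50×2 + 150×1 = 350; y[5] = 50×1 + 150×2 = 350; y[6] = 150×1 = 150 → [50, 200, 350, 350, 350, 350, 150]. Normalization factor = sum(kernel) = 4.

[50, 200, 350, 350, 350, 350, 150]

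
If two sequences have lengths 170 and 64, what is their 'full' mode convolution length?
Linear/full convolution length: m + n - 1 = 170 + 64 - 1 = 233

233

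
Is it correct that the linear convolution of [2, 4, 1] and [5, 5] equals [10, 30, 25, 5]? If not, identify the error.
Recompute linear convolution of [2, 4, 1] and [5, 5]: y[0] = 2×5 = 10; y[1] = 2×5 + 4×5 = 30; y[2] = 4×5 + 1×5 = 25; y[3] = 1×5 = 5 → [10, 30, 25, 5]. Given [10, 30, 25, 5] matches, so answer: Yes

Yes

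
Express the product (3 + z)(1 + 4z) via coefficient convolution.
Ascending coefficients: a = [3, 1], b = [1, 4]. c[0] = 3×1 = 3; c[1] = 3×4 + 1×1 = 13; c[2] = 1×4 = 4. Result coefficients: [3, 13, 4] → 3 + 13z + 4z^2

3 + 13z + 4z^2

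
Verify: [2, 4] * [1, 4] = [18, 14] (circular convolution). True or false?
Recompute circular convolution of [2, 4] and [1, 4]: y[0] = 2×1 + 4×4 = 18; y[1] = 2×4 + 4×1 = 12 → [18, 12]. Compare to given [18, 14]: they differ at index 1: given 14, correct 12, so answer: No

No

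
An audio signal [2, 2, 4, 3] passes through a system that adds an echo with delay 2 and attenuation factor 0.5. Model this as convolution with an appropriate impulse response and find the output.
Direct-path + delayed-attenuated-path model → impulse response h = [1, 0, 0.5] (1 at lag 0, 0.5 at lag 2). Output y[n] = x[n] + 0.5·x[n - 2] (with x[n] = 0 outside 0..3): y[0] = 2 + 0.5×0 = 2; y[1] = 2 + 0.5×0 = 2; y[2] = 4 + 0.5×2 = 5.0; y[3] = 3 + 0.5×2 = 4.0; y[4] = 0 + 0.5×4 = 2.0; y[5] = 0 + 0.5×3 = 1.5. So y = [2, 2, 5.0, 4.0, 2.0, 1.5]

[2, 2, 5.0, 4.0, 2.0, 1.5]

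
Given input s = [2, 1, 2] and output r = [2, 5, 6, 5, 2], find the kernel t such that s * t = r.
Output length 5 = len(s) + len(t) - 1 ⇒ len(t) = 3. Solve t forward using t[k] = (r[k] - Σ_{i≥1} s[i]·t[k-i]) / s[0]: t[0] = r[0] / s[0] = 2 / 2 = 1; t[1] = (r[1] - 1×1) / s[0] = (5 - 1×1) / 2 = 2; t[2] = (r[2] - 1×2 - 2×1) / s[0] = (6 - 1×2 - 2×1) / 2 = 1. So t = [1, 2, 1]. Forward-check [2, 1, 2] * [1, 2, 1]: r[0] = 2×1 = 2; r[1] = 2×2 + 1×1 = 5; r[2] = 2×1 + 1×2 + 2×1 = 6; r[3] = 1×1 + 2×2 = 5; r[4] = 2×1 = 2 → [2, 5, 6, 5, 2] ✓

[1, 2, 1]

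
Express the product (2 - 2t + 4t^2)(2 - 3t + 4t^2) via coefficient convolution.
Ascending coefficients: a = [2, -2, 4], b = [2, -3, 4]. c[0] = 2×2 = 4; c[1] = 2×-3 + -2×2 = -10; c[2] = 2×4 + -2×-3 + 4×2 = 22; c[3] = -2×4 + 4×-3 = -20; c[4] = 4×4 = 16. Result coefficients: [4, -10, 22, -20, 16] → 4 - 10t + 22t^2 - 20t^3 + 16t^4

4 - 10t + 22t^2 - 20t^3 + 16t^4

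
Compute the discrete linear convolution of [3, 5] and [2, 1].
y[0] = 3×2 = 6; y[1] = 3×1 + 5×2 = 13; y[2] = 5×1 = 5

[6, 13, 5]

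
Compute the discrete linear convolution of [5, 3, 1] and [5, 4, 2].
y[0] = 5×5 = 25; y[1] = 5×4 + 3×5 = 35; y[2] = 5×2 + 3×4 + 1×5 = 27; y[3] = 3×2 + 1×4 = 10; y[4] = 1×2 = 2

[25, 35, 27, 10, 2]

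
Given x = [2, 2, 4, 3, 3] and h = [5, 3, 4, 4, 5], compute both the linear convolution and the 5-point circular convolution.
Linear: y_lin[0] = 2×5 = 10; y_lin[1] = 2×3 + 2×5 = 16; y_lin[2] = 2×4 + 2×3 + 4×5 = 34; y_lin[3] = 2×4 + 2×4 + 4×3 + 3×5 = 43; y_lin[4] = 2×5 + 2×4 + 4×4 + 3×3 + 3×5 = 58; y_lin[5] = 2×5 + 4×4 + 3×4 + 3×3 = 47; y_lin[6] = 4×5 + 3×4 + 3×4 = 44; y_lin[7] = 3×5 + 3×4 = 27; y_lin[8] = 3×5 = 15 → [10, 16, 34, 43, 58, 47, 44, 27, 15]. Circular (length 5): y[0] = 2×5 + 2×5 + 4×4 + 3×4 + 3×3 = 57; y[1] = 2×3 + 2×5 + 4×5 + 3×4 + 3×4 = 60; y[2] = 2×4 + 2×3 + 4×5 + 3×5 + 3×4 = 61; y[3] = 2×4 + 2×4 + 4×3 + 3×5 + 3×5 = 58; y[4] = 2×5 + 2×4 + 4×4 + 3×3 + 3×5 = 58 → [57, 60, 61, 58, 58]

Linear: [10, 16, 34, 43, 58, 47, 44, 27, 15], Circular: [57, 60, 61, 58, 58]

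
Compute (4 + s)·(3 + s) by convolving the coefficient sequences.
Ascending coefficients: a = [4, 1], b = [3, 1]. c[0] = 4×3 = 12; c[1] = 4×1 + 1×3 = 7; c[2] = 1×1 = 1. Result coefficients: [12, 7, 1] → 12 + 7s + s^2

12 + 7s + s^2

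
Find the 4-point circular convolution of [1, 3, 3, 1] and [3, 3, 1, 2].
Use y[k] = Σ_j f[j]·g[(k-j) mod 4]. y[0] = 1×3 + 3×2 + 3×1 + 1×3 = 15; y[1] = 1×3 + 3×3 + 3×2 + 1×1 = 19; y[2] = 1×1 + 3×3 + 3×3 + 1×2 = 21; y[3] = 1×2 + 3×1 + 3×3 + 1×3 = 17. Result: [15, 19, 21, 17]

[15, 19, 21, 17]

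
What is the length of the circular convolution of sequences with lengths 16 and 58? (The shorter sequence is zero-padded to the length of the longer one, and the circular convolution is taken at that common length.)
Circular convolution (zero-padding the shorter input) has length max(m, n) = max(16, 58) = 58

58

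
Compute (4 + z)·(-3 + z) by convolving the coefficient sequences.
Ascending coefficients: a = [4, 1], b = [-3, 1]. c[0] = 4×-3 = -12; c[1] = 4×1 + 1×-3 = 1; c[2] = 1×1 = 1. Result coefficients: [-12, 1, 1] → -12 + z + z^2

-12 + z + z^2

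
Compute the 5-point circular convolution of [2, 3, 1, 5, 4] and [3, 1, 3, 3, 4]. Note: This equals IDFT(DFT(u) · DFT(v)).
Either evaluate y[k] = Σ_j u[j]·v[(k-j) mod 5] directly, or use IDFT(DFT(u) · DFT(v)). y[0] = 2×3 + 3×4 + 1×3 + 5×3 + 4×1 = 40; y[1] = 2×1 + 3×3 + 1×4 + 5×3 + 4×3 = 42; y[2] = 2×3 + 3×1 + 1×3 + 5×4 + 4×3 = 44; y[3] = 2×3 + 3×3 + 1×1 + 5×3 + 4×4 = 47; y[4] = 2×4 + 3×3 + 1×3 + 5×1 + 4×3 = 37. Result: [40, 42, 44, 47, 37]

[40, 42, 44, 47, 37]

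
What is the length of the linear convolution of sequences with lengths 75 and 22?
Linear/full convolution length: m + n - 1 = 75 + 22 - 1 = 96

96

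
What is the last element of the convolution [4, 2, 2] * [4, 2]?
Use y[k] = Σ_i a[i]·b[k-i] at k=3. y[3] = 2×2 = 4

4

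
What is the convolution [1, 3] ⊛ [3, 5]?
y[0] = 1×3 = 3; y[1] = 1×5 + 3×3 = 14; y[2] = 3×5 = 15

[3, 14, 15]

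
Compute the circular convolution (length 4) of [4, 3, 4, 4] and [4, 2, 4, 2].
Use y[k] = Σ_j a[j]·b[(k-j) mod 4]. y[0] = 4×4 + 3×2 + 4×4 + 4×2 = 46; y[1] = 4×2 + 3×4 + 4×2 + 4×4 = 44; y[2] = 4×4 + 3×2 + 4×4 + 4×2 = 46; y[3] = 4×2 + 3×4 + 4×2 + 4×4 = 44. Result: [46, 44, 46, 44]

[46, 44, 46, 44]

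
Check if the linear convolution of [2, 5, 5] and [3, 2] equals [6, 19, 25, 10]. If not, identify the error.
Recompute linear convolution of [2, 5, 5] and [3, 2]: y[0] = 2×3 = 6; y[1] = 2×2 + 5×3 = 19; y[2] = 5×2 + 5×3 = 25; y[3] = 5×2 = 10 → [6, 19, 25, 10]. Given [6, 19, 25, 10] matches, so answer: Yes

Yes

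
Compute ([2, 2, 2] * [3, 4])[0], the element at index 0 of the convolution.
Use y[k] = Σ_i a[i]·b[k-i] at k=0. y[0] = 2×3 = 6

6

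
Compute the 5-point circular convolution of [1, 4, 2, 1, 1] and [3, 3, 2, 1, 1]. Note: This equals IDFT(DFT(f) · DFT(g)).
Either evaluate y[k] = Σ_j f[j]·g[(k-j) mod 5] directly, or use IDFT(DFT(f) · DFT(g)). y[0] = 1×3 + 4×1 + 2×1 + 1×2 + 1×3 = 14; y[1] = 1×3 + 4×3 + 2×1 + 1×1 + 1×2 = 20; y[2] = 1×2 + 4×3 + 2×3 + 1×1 + 1×1 = 22; y[3] = 1×1 + 4×2 + 2×3 + 1×3 + 1×1 = 19; y[4] = 1×1 + 4×1 + 2×2 + 1×3 + 1×3 = 15. Result: [14, 20, 22, 19, 15]

[14, 20, 22, 19, 15]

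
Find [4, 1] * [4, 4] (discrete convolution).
y[0] = 4×4 = 16; y[1] = 4×4 + 1×4 = 20; y[2] = 1×4 = 4

[16, 20, 4]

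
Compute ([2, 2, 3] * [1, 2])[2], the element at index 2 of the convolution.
Use y[k] = Σ_i a[i]·b[k-i] at k=2. y[2] = 2×2 + 3×1 = 7

7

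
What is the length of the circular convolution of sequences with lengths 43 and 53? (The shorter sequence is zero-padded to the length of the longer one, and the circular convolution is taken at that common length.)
Circular convolution (zero-padding the shorter input) has length max(m, n) = max(43, 53) = 53

53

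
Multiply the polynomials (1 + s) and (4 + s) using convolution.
Ascending coefficients: a = [1, 1], b = [4, 1]. c[0] = 1×4 = 4; c[1] = 1×1 + 1×4 = 5; c[2] = 1×1 = 1. Result coefficients: [4, 5, 1] → 4 + 5s + s^2

4 + 5s + s^2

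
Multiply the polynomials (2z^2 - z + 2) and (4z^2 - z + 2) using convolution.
Ascending coefficients: a = [2, -1, 2], b = [2, -1, 4]. c[0] = 2×2 = 4; c[1] = 2×-1 + -1×2 = -4; c[2] = 2×4 + -1×-1 + 2×2 = 13; c[3] = -1×4 + 2×-1 = -6; c[4] = 2×4 = 8. Result coefficients: [4, -4, 13, -6, 8] → 8z^4 - 6z^3 + 13z^2 - 4z + 4

8z^4 - 6z^3 + 13z^2 - 4z + 4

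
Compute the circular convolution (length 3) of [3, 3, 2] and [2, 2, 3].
Use y[k] = Σ_j s[j]·t[(k-j) mod 3]. y[0] = 3×2 + 3×3 + 2×2 = 19; y[1] = 3×2 + 3×2 + 2×3 = 18; y[2] = 3×3 + 3×2 + 2×2 = 19. Result: [19, 18, 19]

[19, 18, 19]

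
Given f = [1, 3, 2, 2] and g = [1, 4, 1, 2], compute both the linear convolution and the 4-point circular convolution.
Linear: y_lin[0] = 1×1 = 1; y_lin[1] = 1×4 + 3×1 = 7; y_lin[2] = 1×1 + 3×4 + 2×1 = 15; y_lin[3] = 1×2 + 3×1 + 2×4 + 2×1 = 15; y_lin[4] = 3×2 + 2×1 + 2×4 = 16; y_lin[5] = 2×2 + 2×1 = 6; y_lin[6] = 2×2 = 4 → [1, 7, 15, 15, 16, 6, 4]. Circular (length 4): y[0] = 1×1 + 3×2 + 2×1 + 2×4 = 17; y[1] = 1×4 + 3×1 + 2×2 + 2×1 = 13; y[2] = 1×1 + 3×4 + 2×1 + 2×2 = 19; y[3] = 1×2 + 3×1 + 2×4 + 2×1 = 15 → [17, 13, 19, 15]

Linear: [1, 7, 15, 15, 16, 6, 4], Circular: [17, 13, 19, 15]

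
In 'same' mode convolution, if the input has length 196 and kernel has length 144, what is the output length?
'Same' mode returns an output with the same length as the input: 196

196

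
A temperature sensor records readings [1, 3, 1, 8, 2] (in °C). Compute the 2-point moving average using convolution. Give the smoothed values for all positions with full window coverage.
2-point moving average kernel = [1, 1]. Apply in 'valid' mode (full window coverage): avg[0] = (1 + 3) / 2 = 2.0; avg[1] = (3 + 1) / 2 = 2.0; avg[2] = (1 + 8) / 2 = 4.5; avg[3] = (8 + 2) / 2 = 5.0. Smoothed values: [2.0, 2.0, 4.5, 5.0]

[2.0, 2.0, 4.5, 5.0]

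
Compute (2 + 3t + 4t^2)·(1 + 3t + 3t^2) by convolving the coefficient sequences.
Ascending coefficients: a = [2, 3, 4], b = [1, 3, 3]. c[0] = 2×1 = 2; c[1] = 2×3 + 3×1 = 9; c[2] = 2×3 + 3×3 + 4×1 = 19; c[3] = 3×3 + 4×3 = 21; c[4] = 4×3 = 12. Result coefficients: [2, 9, 19, 21, 12] → 2 + 9t + 19t^2 + 21t^3 + 12t^4

2 + 9t + 19t^2 + 21t^3 + 12t^4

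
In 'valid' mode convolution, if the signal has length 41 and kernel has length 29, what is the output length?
'Valid' mode counts only positions where the kernel fully overlaps the signal: m - n + 1 = 41 - 29 + 1 = 13

13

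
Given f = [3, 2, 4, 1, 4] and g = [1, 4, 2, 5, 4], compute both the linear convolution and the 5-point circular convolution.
Linear: y_lin[0] = 3×1 = 3; y_lin[1] = 3×4 + 2×1 = 14; y_lin[2] = 3×2 + 2×4 + 4×1 = 18; y_lin[3] = 3×5 + 2×2 + 4×4 + 1×1 = 36; y_lin[4] = 3×4 + 2×5 + 4×2 + 1×4 + 4×1 = 38; y_lin[5] = 2×4 + 4×5 + 1×2 + 4×4 = 46; y_lin[6] = 4×4 + 1×5 + 4×2 = 29; y_lin[7] = 1×4 + 4×5 = 24; y_lin[8] = 4×4 = 16 → [3, 14, 18, 36, 38, 46, 29, 24, 16]. Circular (length 5): y[0] = 3×1 + 2×4 + 4×5 + 1×2 + 4×4 = 49; y[1] = 3×4 + 2×1 + 4×4 + 1×5 + 4×2 = 43; y[2] = 3×2 + 2×4 + 4×1 + 1×4 + 4×5 = 42; y[3] = 3×5 + 2×2 + 4×4 + 1×1 + 4×4 = 52; y[4] = 3×4 + 2×5 + 4×2 + 1×4 + 4×1 = 38 → [49, 43, 42, 52, 38]

Linear: [3, 14, 18, 36, 38, 46, 29, 24, 16], Circular: [49, 43, 42, 52, 38]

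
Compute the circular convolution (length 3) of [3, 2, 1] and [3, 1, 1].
Use y[k] = Σ_j s[j]·t[(k-j) mod 3]. y[0] = 3×3 + 2×1 + 1×1 = 12; y[1] = 3×1 + 2×3 + 1×1 = 10; y[2] = 3×1 + 2×1 + 1×3 = 8. Result: [12, 10, 8]

[12, 10, 8]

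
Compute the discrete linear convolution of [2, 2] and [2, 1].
y[0] = 2×2 = 4; y[1] = 2×1 + 2×2 = 6; y[2] = 2×1 = 2

[4, 6, 2]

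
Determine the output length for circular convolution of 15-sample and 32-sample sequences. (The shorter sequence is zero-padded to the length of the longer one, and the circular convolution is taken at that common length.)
Circular convolution (zero-padding the shorter input) has length max(m, n) = max(15, 32) = 32

32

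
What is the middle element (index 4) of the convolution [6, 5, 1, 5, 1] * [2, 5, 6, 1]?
Use y[k] = Σ_i a[i]·b[k-i] at k=4. y[4] = 5×1 + 1×6 + 5×5 + 1×2 = 38

38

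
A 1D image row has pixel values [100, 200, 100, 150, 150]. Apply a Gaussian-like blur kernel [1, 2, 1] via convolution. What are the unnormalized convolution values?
Convolve image row [100, 200, 100, 150, 150] with kernel [1, 2, 1]: y[0] = 100×1 = 100; y[1] = 100×2 + 200×1 = 400; y[2] = 100×1 + 200×2 + 100×1 = 600; y[3] = 200×1 + 100×2 + 150×1 = 550; y[4] = 100×1 + 150×2 + 150×1 = 550; y[5] = 150×1 + 150×2 = 450; y[6] = 150×1 = 150 → [100, 400, 600, 550, 550, 450, 150]. Normalization factor = sum(kernel) = 4.

[100, 400, 600, 550, 550, 450, 150]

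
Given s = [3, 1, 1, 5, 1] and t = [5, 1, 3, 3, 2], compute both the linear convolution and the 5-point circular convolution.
Linear: y_lin[0] = 3×5 = 15; y_lin[1] = 3×1 + 1×5 = 8; y_lin[2] = 3×3 + 1×1 + 1×5 = 15; y_lin[3] = 3×3 + 1×3 + 1×1 + 5×5 = 38; y_lin[4] = 3×2 + 1×3 + 1×3 + 5×1 + 1×5 = 22; y_lin[5] = 1×2 + 1×3 + 5×3 + 1×1 = 21; y_lin[6] = 1×2 + 5×3 + 1×3 = 20; y_lin[7] = 5×2 + 1×3 = 13; y_lin[8] = 1×2 = 2 → [15, 8, 15, 38, 22, 21, 20, 13, 2]. Circular (length 5): y[0] = 3×5 + 1×2 + 1×3 + 5×3 + 1×1 = 36; y[1] = 3×1 + 1×5 + 1×2 + 5×3 + 1×3 = 28; y[2] = 3×3 + 1×1 + 1×5 + 5×2 + 1×3 = 28; y[3] = 3×3 + 1×3 + 1×1 + 5×5 + 1×2 = 40; y[4] = 3×2 + 1×3 + 1×3 + 5×1 + 1×5 = 22 → [36, 28, 28, 40, 22]

Linear: [15, 8, 15, 38, 22, 21, 20, 13, 2], Circular: [36, 28, 28, 40, 22]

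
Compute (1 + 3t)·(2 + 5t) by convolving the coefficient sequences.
Ascending coefficients: a = [1, 3], b = [2, 5]. c[0] = 1×2 = 2; c[1] = 1×5 + 3×2 = 11; c[2] = 3×5 = 15. Result coefficients: [2, 11, 15] → 2 + 11t + 15t^2

2 + 11t + 15t^2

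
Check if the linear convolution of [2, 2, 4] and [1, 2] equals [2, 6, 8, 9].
Recompute linear convolution of [2, 2, 4] and [1, 2]: y[0] = 2×1 = 2; y[1] = 2×2 + 2×1 = 6; y[2] = 2×2 + 4×1 = 8; y[3] = 4×2 = 8 → [2, 6, 8, 8]. Compare to given [2, 6, 8, 9]: they differ at index 3: given 9, correct 8, so answer: No

No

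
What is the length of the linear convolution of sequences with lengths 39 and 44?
Linear/full convolution length: m + n - 1 = 39 + 44 - 1 = 82

82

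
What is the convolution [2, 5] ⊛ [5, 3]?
y[0] = 2×5 = 10; y[1] = 2×3 + 5×5 = 31; y[2] = 5×3 = 15

[10, 31, 15]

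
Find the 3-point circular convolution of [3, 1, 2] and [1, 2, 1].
Use y[k] = Σ_j s[j]·t[(k-j) mod 3]. y[0] = 3×1 + 1×1 + 2×2 = 8; y[1] = 3×2 + 1×1 + 2×1 = 9; y[2] = 3×1 + 1×2 + 2×1 = 7. Result: [8, 9, 7]

[8, 9, 7]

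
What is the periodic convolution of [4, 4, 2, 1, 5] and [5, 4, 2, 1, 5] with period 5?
Use y[k] = Σ_j f[j]·g[(k-j) mod 5]. y[0] = 4×5 + 4×5 + 2×1 + 1×2 + 5×4 = 64; y[1] = 4×4 + 4×5 + 2×5 + 1×1 + 5×2 = 57; y[2] = 4×2 + 4×4 + 2×5 + 1×5 + 5×1 = 44; y[3] = 4×1 + 4×2 + 2×4 + 1×5 + 5×5 = 50; y[4] = 4×5 + 4×1 + 2×2 + 1×4 + 5×5 = 57. Result: [64, 57, 44, 50, 57]

[64, 57, 44, 50, 57]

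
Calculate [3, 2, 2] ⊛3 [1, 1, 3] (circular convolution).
Use y[k] = Σ_j f[j]·g[(k-j) mod 3]. y[0] = 3×1 + 2×3 + 2×1 = 11; y[1] = 3×1 + 2×1 + 2×3 = 11; y[2] = 3×3 + 2×1 + 2×1 = 13. Result: [11, 11, 13]

[11, 11, 13]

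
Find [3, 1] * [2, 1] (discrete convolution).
y[0] = 3×2 = 6; y[1] = 3×1 + 1×2 = 5; y[2] = 1×1 = 1

[6, 5, 1]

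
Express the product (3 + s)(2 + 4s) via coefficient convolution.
Ascending coefficients: a = [3, 1], b = [2, 4]. c[0] = 3×2 = 6; c[1] = 3×4 + 1×2 = 14; c[2] = 1×4 = 4. Result coefficients: [6, 14, 4] → 6 + 14s + 4s^2

6 + 14s + 4s^2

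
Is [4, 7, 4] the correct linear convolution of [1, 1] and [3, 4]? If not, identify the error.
Recompute linear convolution of [1, 1] and [3, 4]: y[0] = 1×3 = 3; y[1] = 1×4 + 1×3 = 7; y[2] = 1×4 = 4 → [3, 7, 4]. Compare to given [4, 7, 4]: they differ at index 0: given 4, correct 3, so answer: No

No. Error at index 0: given 4, correct 3.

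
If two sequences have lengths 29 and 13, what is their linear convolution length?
Linear/full convolution length: m + n - 1 = 29 + 13 - 1 = 41

41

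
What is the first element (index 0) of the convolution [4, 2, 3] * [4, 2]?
Use y[k] = Σ_i a[i]·b[k-i] at k=0. y[0] = 4×4 = 16

16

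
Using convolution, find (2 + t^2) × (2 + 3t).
Ascending coefficients: a = [2, 0, 1], b = [2, 3]. c[0] = 2×2 = 4; c[1] = 2×3 + 0×2 = 6; c[2] = 0×3 + 1×2 = 2; c[3] = 1×3 = 3. Result coefficients: [4, 6, 2, 3] → 4 + 6t + 2t^2 + 3t^3

4 + 6t + 2t^2 + 3t^3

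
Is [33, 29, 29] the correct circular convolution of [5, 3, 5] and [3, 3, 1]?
Recompute circular convolution of [5, 3, 5] and [3, 3, 1]: y[0] = 5×3 + 3×1 + 5×3 = 33; y[1] = 5×3 + 3×3 + 5×1 = 29; y[2] = 5×1 + 3×3 + 5×3 = 29 → [33, 29, 29]. Given [33, 29, 29] matches, so answer: Yes

Yes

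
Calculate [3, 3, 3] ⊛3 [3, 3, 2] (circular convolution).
Use y[k] = Σ_j x[j]·h[(k-j) mod 3]. y[0] = 3×3 + 3×2 + 3×3 = 24; y[1] = 3×3 + 3×3 + 3×2 = 24; y[2] = 3×2 + 3×3 + 3×3 = 24. Result: [24, 24, 24]

[24, 24, 24]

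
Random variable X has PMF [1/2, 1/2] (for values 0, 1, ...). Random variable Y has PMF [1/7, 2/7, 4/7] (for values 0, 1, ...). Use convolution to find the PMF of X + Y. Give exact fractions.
P(X+Y=k) = Σ_i P(X=i)·P(Y=k-i) — a convolution of [1/2, 1/2] and [1/7, 2/7, 4/7]. P(X+Y=0) = (1/2)×(1/7) = 1/14; P(X+Y=1) = (1/2)×(2/7) + (1/2)×(1/7) = 1/7 + 1/14 = 3/14; P(X+Y=2) = (1/2)×(4/7) + (1/2)×(2/7) = 2/7 + 1/7 = 3/7; P(X+Y=3) = (1/2)×(4/7) = 2/7. PMF: [1/14, 3/14, 3/7, 2/7] (sums to 1 ✓)

[1/14, 3/14, 3/7, 2/7]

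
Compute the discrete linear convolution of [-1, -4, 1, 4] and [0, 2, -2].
y[0] = -1×0 = 0; y[1] = -1×2 + -4×0 = -2; y[2] = -1×-2 + -4×2 + 1×0 = -6; y[3] = -4×-2 + 1×2 + 4×0 = 10; y[4] = 1×-2 + 4×2 = 6; y[5] = 4×-2 = -8

[0, -2, -6, 10, 6, -8]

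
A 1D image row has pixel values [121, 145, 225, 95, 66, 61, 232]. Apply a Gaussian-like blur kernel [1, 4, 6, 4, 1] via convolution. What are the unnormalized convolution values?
Convolve image row [121, 145, 225, 95, 66, 61, 232] with kernel [1, 4, 6, 4, 1]: y[0] = 121×1 = 121; y[1] = 121×4 + 145×1 = 629; y[2] = 121×6 + 145×4 + 225×1 = 1531; y[3] = 121×4 + 145×6 + 225×4 + 95×1 = 2349; y[4] = 121×1 + 145×4 + 225×6 + 95×4 + 66×1 = 2497; y[5] = 145×1 + 225×4 + 95×6 + 66×4 + 61×1 = 1940; y[6] = 225×1 + 95×4 + 66×6 + 61×4 + 232×1 = 1477; y[7] = 95×1 + 66×4 + 61×6 + 232×4 = 1653; y[8] = 66×1 + 61×4 + 232×6 = 1702; y[9] = 61×1 + 232×4 = 989; y[10] = 232×1 = 232 → [121, 629, 1531, 2349, 2497, 1940, 1477, 1653, 1702, 989, 232]. Normalization factor = sum(kernel) = 16.

[121, 629, 1531, 2349, 2497, 1940, 1477, 1653, 1702, 989, 232]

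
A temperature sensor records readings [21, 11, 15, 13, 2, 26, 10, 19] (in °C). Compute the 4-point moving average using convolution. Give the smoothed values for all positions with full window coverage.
4-point moving average kernel = [1, 1, 1, 1]. Apply in 'valid' mode (full window coverage): avg[0] = (21 + 11 + 15 + 13) / 4 = 15.0; avg[1] = (11 + 15 + 13 + 2) / 4 = 10.25; avg[2] = (15 + 13 + 2 + 26) / 4 = 14.0; avg[3] = (13 + 2 + 26 + 10) / 4 = 12.75; avg[4] = (2 + 26 + 10 + 19) / 4 = 14.25. Smoothed values: [15.0, 10.25, 14.0, 12.75, 14.25]

[15.0, 10.25, 14.0, 12.75, 14.25]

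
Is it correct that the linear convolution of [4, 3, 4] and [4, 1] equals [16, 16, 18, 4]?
Recompute linear convolution of [4, 3, 4] and [4, 1]: y[0] = 4×4 = 16; y[1] = 4×1 + 3×4 = 16; y[2] = 3×1 + 4×4 = 19; y[3] = 4×1 = 4 → [16, 16, 19, 4]. Compare to given [16, 16, 18, 4]: they differ at index 2: given 18, correct 19, so answer: No

No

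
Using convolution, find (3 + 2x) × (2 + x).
Ascending coefficients: a = [3, 2], b = [2, 1]. c[0] = 3×2 = 6; c[1] = 3×1 + 2×2 = 7; c[2] = 2×1 = 2. Result coefficients: [6, 7, 2] → 6 + 7x + 2x^2

6 + 7x + 2x^2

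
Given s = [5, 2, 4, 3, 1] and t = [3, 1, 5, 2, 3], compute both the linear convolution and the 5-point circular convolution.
Linear: y_lin[0] = 5×3 = 15; y_lin[1] = 5×1 + 2×3 = 11; y_lin[2] = 5×5 + 2×1 + 4×3 = 39; y_lin[3] = 5×2 + 2×5 + 4×1 + 3×3 = 33; y_lin[4] = 5×3 + 2×2 + 4×5 + 3×1 + 1×3 = 45; y_lin[5] = 2×3 + 4×2 + 3×5 + 1×1 = 30; y_lin[6] = 4×3 + 3×2 + 1×5 = 23; y_lin[7] = 3×3 + 1×2 = 11; y_lin[8] = 1×3 = 3 → [15, 11, 39, 33, 45, 30, 23, 11, 3]. Circular (length 5): y[0] = 5×3 + 2×3 + 4×2 + 3×5 + 1×1 = 45; y[1] = 5×1 + 2×3 + 4×3 + 3×2 + 1×5 = 34; y[2] = 5×5 + 2×1 + 4×3 + 3×3 + 1×2 = 50; y[3] = 5×2 + 2×5 + 4×1 + 3×3 + 1×3 = 36; y[4] = 5×3 + 2×2 + 4×5 + 3×1 + 1×3 = 45 → [45, 34, 50, 36, 45]

Linear: [15, 11, 39, 33, 45, 30, 23, 11, 3], Circular: [45, 34, 50, 36, 45]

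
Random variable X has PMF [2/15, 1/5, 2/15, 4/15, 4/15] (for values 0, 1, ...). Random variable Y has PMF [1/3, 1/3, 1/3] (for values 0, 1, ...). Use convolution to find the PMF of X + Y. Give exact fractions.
P(X+Y=k) = Σ_i P(X=i)·P(Y=k-i) — a convolution of [2/15, 1/5, 2/15, 4/15, 4/15] and [1/3, 1/3, 1/3]. P(X+Y=0) = (2/15)×(1/3) = 2/45; P(X+Y=1) = (2/15)×(1/3) + (1/5)×(1/3) = 2/45 + 1/15 = 1/9; P(X+Y=2) = (2/15)×(1/3) + (1/5)×(1/3) + (2/15)×(1/3) = 2/45 + 1/15 + 2/45 = 7/45; P(X+Y=3) = (1/5)×(1/3) + (2/15)×(1/3) + (4/15)×(1/3) = 1/15 + 2/45 + 4/45 = 1/5; P(X+Y=4) = (2/15)×(1/3) + (4/15)×(1/3) + (4/15)×(1/3) = 2/45 + 4/45 + 4/45 = 2/9; P(X+Y=5) = (4/15)×(1/3) + (4/15)×(1/3) = 4/45 + 4/45 = 8/45; P(X+Y=6) = (4/15)×(1/3) = 4/45. PMF: [2/45, 1/9, 7/45, 1/5, 2/9, 8/45, 4/45] (sums to 1 ✓)

[2/45, 1/9, 7/45, 1/5, 2/9, 8/45, 4/45]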